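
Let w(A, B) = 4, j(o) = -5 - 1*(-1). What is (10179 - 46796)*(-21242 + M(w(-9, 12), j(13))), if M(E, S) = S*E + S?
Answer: 778550654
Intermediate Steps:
j(o) = -4 (j(o) = -5 + 1 = -4)
M(E, S) = S + E*S (M(E, S) = E*S + S = S + E*S)
(10179 - 46796)*(-21242 + M(w(-9, 12), j(13))) = (10179 - 46796)*(-21242 - 4*(1 + 4)) = -36617*(-21242 - 4*5) = -36617*(-21242 - 20) = -36617*(-21262) = 778550654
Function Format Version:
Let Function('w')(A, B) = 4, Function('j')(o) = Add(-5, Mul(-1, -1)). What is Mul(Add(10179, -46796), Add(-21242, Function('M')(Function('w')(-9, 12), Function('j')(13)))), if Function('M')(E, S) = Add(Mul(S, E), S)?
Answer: 778550654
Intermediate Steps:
Function('j')(o) = -4 (Function('j')(o) = Add(-5, 1) = -4)
Function('M')(E, S) = Add(S, Mul(E, S)) (Function('M')(E, S) = Add(Mul(E, S), S) = Add(S, Mul(E, S)))
Mul(Add(10179, -46796), Add(-21242, Function('M')(Function('w')(-9, 12), Function('j')(13)))) = Mul(Add(10179, -46796), Add(-21242, Mul(-4, Add(1, 4)))) = Mul(-36617, Add(-21242, Mul(-4, 5))) = Mul(-36617, Add(-21242, -20)) = Mul(-36617, -21262) = 778550654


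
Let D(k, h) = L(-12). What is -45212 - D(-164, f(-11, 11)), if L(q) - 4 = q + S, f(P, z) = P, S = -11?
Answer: -45193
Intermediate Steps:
L(q) = -7 + q (L(q) = 4 + (q - 11) = 4 + (-11 + q) = -7 + q)
D(k, h) = -19 (D(k, h) = -7 - 12 = -19)
-45212 - D(-164, f(-11, 11)) = -45212 - 1*(-19) = -45212 + 19 = -45193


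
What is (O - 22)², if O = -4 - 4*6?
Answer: 2500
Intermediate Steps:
O = -28 (O = -4 - 24 = -28)
(O - 22)² = (-28 - 22)² = (-50)² = 2500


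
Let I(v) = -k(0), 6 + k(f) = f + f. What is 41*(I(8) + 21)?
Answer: 1107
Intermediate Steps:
k(f) = -6 + 2*f (k(f) = -6 + (f + f) = -6 + 2*f)
I(v) = 6 (I(v) = -(-6 + 2*0) = -(-6 + 0) = -1*(-6) = 6)
41*(I(8) + 21) = 41*(6 + 21) = 41*27 = 1107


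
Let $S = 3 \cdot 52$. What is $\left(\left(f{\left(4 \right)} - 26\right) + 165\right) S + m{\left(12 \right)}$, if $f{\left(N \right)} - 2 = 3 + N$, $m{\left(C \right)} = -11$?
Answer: $23077$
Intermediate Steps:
$S = 156$
$f{\left(N \right)} = 5 + N$ ($f{\left(N \right)} = 2 + \left(3 + N\right) = 5 + N$)
$\left(\left(f{\left(4 \right)} - 26\right) + 165\right) S + m{\left(12 \right)} = \left(\left(\left(5 + 4\right) - 26\right) + 165\right) 156 - 11 = \left(\left(9 - 26\right) + 165\right) 156 - 11 = \left(-17 + 165\right) 156 - 11 = 148 \cdot 156 - 11 = 23088 - 11 = 23077$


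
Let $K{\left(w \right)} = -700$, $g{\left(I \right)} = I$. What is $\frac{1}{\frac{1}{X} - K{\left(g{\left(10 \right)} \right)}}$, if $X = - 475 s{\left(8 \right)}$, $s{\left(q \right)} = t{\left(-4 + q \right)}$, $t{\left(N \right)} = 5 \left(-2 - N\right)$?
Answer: $\frac{14250}{9975001} \approx 0.0014286$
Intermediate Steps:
$t{\left(N \right)} = -10 - 5 N$
$s{\left(q \right)} = 10 - 5 q$ ($s{\left(q \right)} = -10 - 5 \left(-4 + q\right) = -10 - \left(-20 + 5 q\right) = 10 - 5 q$)
$X = 14250$ ($X = - 475 \left(10 - 40\right) = \left(-475\right) \left(-30\right) = 14250$)
$\frac{1}{\frac{1}{X} - K{\left(g{\left(10 \right)} \right)}} = \frac{1}{\frac{1}{14250} - -700} = \frac{1}{\frac{1}{14250} + 700} = \frac{1}{\frac{9975001}{14250}} = \frac{14250}{9975001}$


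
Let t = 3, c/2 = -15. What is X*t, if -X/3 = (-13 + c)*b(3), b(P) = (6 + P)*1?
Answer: 3483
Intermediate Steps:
c = -30 (c = 2*(-15) = -30)
b(P) = 6 + P
X = 1161 (X = -3*(-13 - 30)*(6 + 3) = -(-129)*9 = -3*(-387) = 1161)
X*t = 1161*3 = 3483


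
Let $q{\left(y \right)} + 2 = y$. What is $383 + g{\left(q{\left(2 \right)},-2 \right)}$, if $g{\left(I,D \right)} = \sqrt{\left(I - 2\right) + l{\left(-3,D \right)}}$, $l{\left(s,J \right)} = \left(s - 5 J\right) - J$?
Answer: $383 + \sqrt{7} \approx 385.65$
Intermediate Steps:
$q{\left(y \right)} = -2 + y$
$l{\left(s,J \right)} = s - 6 J$
$g{\left(I,D \right)} = \sqrt{-5 + I - 6 D}$ ($g{\left(I,D \right)} = \sqrt{\left(I - 2\right) - \left(3 + 6 D\right)} = \sqrt{\left(-2 + I\right) - \left(3 + 6 D\right)} = \sqrt{-5 + I - 6 D}$)
$383 + g{\left(q{\left(2 \right)},-2 \right)} = 383 + \sqrt{-5 + \left(-2 + 2\right) - -12} = 383 + \sqrt{-5 + 0 + 12} = 383 + \sqrt{7}$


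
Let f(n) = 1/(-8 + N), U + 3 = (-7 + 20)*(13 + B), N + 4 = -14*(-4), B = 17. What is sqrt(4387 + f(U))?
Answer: 37*sqrt(1551)/22 ≈ 66.235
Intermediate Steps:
N = 52 (N = -4 - 14*(-4) = -4 + 56 = 52)
U = 387 (U = -3 + (-7 + 20)*(13 + 17) = -3 + 13*30 = -3 + 390 = 387)
f(n) = 1/44 (f(n) = 1/(-8 + 52) = 1/44)
sqrt(4387 + f(U)) = sqrt(4387 + 1/44) = sqrt(193029/44) = 37*sqrt(1551)/22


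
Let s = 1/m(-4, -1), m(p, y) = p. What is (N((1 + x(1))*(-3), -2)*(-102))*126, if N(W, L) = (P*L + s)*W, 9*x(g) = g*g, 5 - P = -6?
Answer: -953190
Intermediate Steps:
P = 11 (P = 5 - 1*(-6) = 5 + 6 = 11)
x(g) = g**2/9 (x(g) = (g*g)/9 = g**2/9)
s = -1/4 (s = 1/(-4) = -1/4 ≈ -0.25000)
N(W, L) = W*(-1/4 + 11*L) (N(W, L) = (11*L - 1/4)*W = (-1/4 + 11*L)*W = W*(-1/4 + 11*L))
(N((1 + x(1))*(-3), -2)*(-102))*126 = ((((1 + (1/9)*1**2)*(-3))*(-1 + 44*(-2))/4)*(-102))*126 = ((((1 + (1/9)*1)*(-3))*(-1 - 88)/4)*(-102))*126 = (((1/4)*((1 + 1/9)*(-3))*(-89))*(-102))*126 = (((1/4)*((10/9)*(-3))*(-89))*(-102))*126 = (((1/4)*(-10/3)*(-89))*(-102))*126 = ((445/6)*(-102))*126 = -7565*126 = -953190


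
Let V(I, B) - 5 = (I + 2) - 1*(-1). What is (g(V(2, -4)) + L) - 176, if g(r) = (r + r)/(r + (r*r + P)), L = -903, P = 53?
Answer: -175857/163 ≈ -1078.9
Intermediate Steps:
V(I, B) = 8 + I (V(I, B) = 5 + ((I + 2) - 1*(-1)) = 5 + ((2 + I) + 1) = 5 + (3 + I) = 8 + I)
g(r) = 2*r/(53 + r + r**2) (g(r) = (r + r)/(r + (r*r + 53)) = (2*r)/(r + (r**2 + 53)) = (2*r)/(r + (53 + r**2)) = (2*r)/(53 + r + r**2) = 2*r/(53 + r + r**2))
(g(V(2, -4)) + L) - 176 = (2*(8 + 2)/(53 + (8 + 2) + (8 + 2)**2) - 903) - 176 = (2*10/(53 + 10 + 10**2) - 903) - 176 = (2*10/(53 + 10 + 100) - 903) - 176 = (2*10/163 - 903) - 176 = (2*10*(1/163) - 903) - 176 = (20/163 - 903) - 176 = -147169/163 - 176 = -175857/163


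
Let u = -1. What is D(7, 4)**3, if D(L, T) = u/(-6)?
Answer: 1/216 ≈ 0.0046296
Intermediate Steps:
D(L, T) = 1/6 (D(L, T) = -1/(-6) = -1*(-1/6) = 1/6)
D(7, 4)**3 = (1/6)**3 = 1/216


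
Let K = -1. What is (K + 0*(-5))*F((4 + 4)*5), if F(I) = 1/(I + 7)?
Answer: -1/47 ≈ -0.021277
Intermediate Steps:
F(I) = 1/(7 + I)
(K + 0*(-5))*F((4 + 4)*5) = (-1 + 0*(-5))/(7 + (4 + 4)*5) = (-1 + 0)/(7 + 8*5) = -1/(7 + 40) = -1/47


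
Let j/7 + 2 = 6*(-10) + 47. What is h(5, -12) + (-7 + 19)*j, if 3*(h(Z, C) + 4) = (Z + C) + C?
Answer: -3811/3 ≈ -1270.3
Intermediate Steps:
h(Z, C) = -4 + Z/3 + 2*C/3 (h(Z, C) = -4 + ((Z + C) + C)/3 = -4 + ((C + Z) + C)/3 = -4 + (Z + 2*C)/3 = -4 + (Z/3 + 2*C/3) = -4 + Z/3 + 2*C/3)
j = -105 (j = -14 + 7*(6*(-10) + 47) = -14 + 7*(-60 + 47) = -14 + 7*(-13) = -14 - 91 = -105)
h(5, -12) + (-7 + 19)*j = (-4 + (⅓)*5 + (⅔)*(-12)) + (-7 + 19)*(-105) = (-4 + 5/3 - 8) + 12*(-105) = -31/3 - 1260 = -3811/3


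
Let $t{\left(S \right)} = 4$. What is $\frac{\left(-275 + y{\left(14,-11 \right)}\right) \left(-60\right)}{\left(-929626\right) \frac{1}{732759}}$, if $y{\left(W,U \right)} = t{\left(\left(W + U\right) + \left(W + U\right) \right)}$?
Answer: $- \frac{5957330670}{464813} \approx -12817.0$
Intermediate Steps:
$y{\left(W,U \right)} = 4$
$\frac{\left(-275 + y{\left(14,-11 \right)}\right) \left(-60\right)}{\left(-929626\right) \frac{1}{732759}} = \frac{\left(-275 + 4\right) \left(-60\right)}{\left(-929626\right) \frac{1}{732759}} = \frac{\left(-271\right) \left(-60\right)}{\left(-929626\right) \frac{1}{732759}} = \frac{16260}{- \frac{929626}{732759}} = 16260 \left(- \frac{732759}{929626}\right) = - \frac{5957330670}{464813}$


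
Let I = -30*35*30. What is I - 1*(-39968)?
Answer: 8468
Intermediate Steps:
I = -31500 (I = -1050*30 = -31500)
I - 1*(-39968) = -31500 - 1*(-39968) = -31500 + 39968 = 8468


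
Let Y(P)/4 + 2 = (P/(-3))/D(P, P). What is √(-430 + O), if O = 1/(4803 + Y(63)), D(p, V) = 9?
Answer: I*√1808837551/2051 ≈ 20.736*I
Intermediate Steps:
Y(P) = -8 - 4*P/27 (Y(P) = -8 + 4*((P/(-3))/9) = -8 + 4*((P*(-⅓))*(⅑)) = -8 + 4*(-P/3*(⅑)) = -8 + 4*(-P/27) = -8 - 4*P/27)
O = 3/14357 (O = 1/(4803 + (-8 - 4/27*63)) = 1/(4803 + (-8 - 28/3)) = 1/(4803 - 52/3) = 1/(14357/3) = 3/14357 ≈ 0.00020896)
√(-430 + O) = √(-430 + 3/14357) = √(-6173507/14357) = I*√1808837551/2051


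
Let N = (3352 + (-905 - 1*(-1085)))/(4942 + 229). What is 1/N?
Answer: 5171/3532 ≈ 1.4640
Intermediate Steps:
N = 3532/5171 (N = (3352 + (-905 + 1085))/5171 = (3352 + 180)*(1/5171) = 3532*(1/5171) = 3532/5171 ≈ 0.68304)
1/N = 1/(3532/5171) = 5171/3532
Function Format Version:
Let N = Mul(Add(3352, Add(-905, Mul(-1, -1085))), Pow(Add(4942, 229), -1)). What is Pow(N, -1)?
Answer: Rational(5171, 3532) ≈ 1.4640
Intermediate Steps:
N = Rational(3532, 5171) (N = Mul(Add(3352, Add(-905, 1085)), Pow(5171, -1)) = Mul(Add(3352, 180), Rational(1, 5171)) = Mul(3532, Rational(1, 5171)) = Rational(3532, 5171) ≈ 0.68304)
Pow(N, -1) = Pow(Rational(3532, 5171), -1) = Rational(5171, 3532)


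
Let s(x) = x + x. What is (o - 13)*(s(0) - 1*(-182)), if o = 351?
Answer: 61516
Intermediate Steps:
s(x) = 2*x
(o - 13)*(s(0) - 1*(-182)) = (351 - 13)*(2*0 - 1*(-182)) = 338*(0 + 182) = 338*182 = 61516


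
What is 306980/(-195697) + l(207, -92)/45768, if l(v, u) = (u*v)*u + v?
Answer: 109620395365/2985553432 ≈ 36.717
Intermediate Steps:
l(v, u) = v + v*u² (l(v, u) = v*u² + v = v + v*u²)
306980/(-195697) + l(207, -92)/45768 = 306980/(-195697) + (207*(1 + (-92)²))/45768 = 306980*(-1/195697) + (207*(1 + 8464))*(1/45768) = -306980/195697 + (207*8465)*(1/45768) = -306980/195697 + 1752255*(1/45768) = -306980/195697 + 584085/15256 = 109620395365/2985553432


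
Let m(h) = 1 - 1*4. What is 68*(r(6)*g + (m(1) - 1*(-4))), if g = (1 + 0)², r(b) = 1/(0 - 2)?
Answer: 34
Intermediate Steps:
m(h) = -3 (m(h) = 1 - 4 = -3)
r(b) = -½ (r(b) = 1/(-2) = -½)
g = 1 (g = 1² = 1)
68*(r(6)*g + (m(1) - 1*(-4))) = 68*(-½*1 + (-3 - 1*(-4))) = 68*(-½ + (-3 + 4)) = 68*(-½ + 1) = 68*(½) = 34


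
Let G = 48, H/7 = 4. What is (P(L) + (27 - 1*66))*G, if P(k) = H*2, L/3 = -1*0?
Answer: 816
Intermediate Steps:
H = 28 (H = 7*4 = 28)
L = 0 (L = 3*(-1*0) = 3*0 = 0)
P(k) = 56 (P(k) = 28*2 = 56)
(P(L) + (27 - 1*66))*G = (56 + (27 - 1*66))*48 = (56 + (27 - 66))*48 = (56 - 39)*48 = 17*48 = 816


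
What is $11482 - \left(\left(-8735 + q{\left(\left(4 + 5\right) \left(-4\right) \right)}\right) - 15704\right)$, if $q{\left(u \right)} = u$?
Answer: $35957$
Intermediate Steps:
$11482 - \left(\left(-8735 + q{\left(\left(4 + 5\right) \left(-4\right) \right)}\right) - 15704\right) = 11482 - \left(\left(-8735 + \left(4 + 5\right) \left(-4\right)\right) - 15704\right) = 11482 - \left(\left(-8735 + 9 \left(-4\right)\right) - 15704\right) = 11482 - \left(\left(-8735 - 36\right) - 15704\right) = 11482 - \left(-8771 - 15704\right) = 11482 - -24475 = 11482 + 24475 = 35957$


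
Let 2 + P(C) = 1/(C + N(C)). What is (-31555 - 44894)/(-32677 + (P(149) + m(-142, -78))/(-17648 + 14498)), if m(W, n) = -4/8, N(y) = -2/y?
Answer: 3563891837100/1523333081401 ≈ 2.3395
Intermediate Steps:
m(W, n) = -½ (m(W, n) = -4*⅛ = -½)
P(C) = -2 + 1/(C - 2/C)
(-31555 - 44894)/(-32677 + (P(149) + m(-142, -78))/(-17648 + 14498)) = (-31555 - 44894)/(-32677 + ((4 - 1*149*(-1 + 2*149))/(-2 + 149²) - ½)/(-17648 + 14498)) = -76449/(-32677 + ((4 - 1*149*(-1 + 298))/(-2 + 22201) - ½)/(-3150)) = -76449/(-32677 + ((4 - 1*149*297)/22199 - ½)*(-1/3150)) = -76449/(-32677 + ((4 - 44253)/22199 - ½)*(-1/3150)) = -76449/(-32677 + ((1/22199)*(-44249) - ½)*(-1/3150)) = -76449/(-32677 + (-44249/22199 - ½)*(-1/3150)) = -76449/(-32677 - 110697/44398*(-1/3150)) = -76449/(-32677 + 36899/46617900) = -76449/(-1523333081401/46617900) = -76449*(-46617900/1523333081401) = 3563891837100/1523333081401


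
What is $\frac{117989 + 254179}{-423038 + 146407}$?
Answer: $- \frac{372168}{276631} \approx -1.3454$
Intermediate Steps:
$\frac{117989 + 254179}{-423038 + 146407} = \frac{372168}{-276631} = 372168 \left(- \frac{1}{276631}\right) = - \frac{372168}{276631}$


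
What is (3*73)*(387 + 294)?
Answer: 149139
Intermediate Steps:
(3*73)*(387 + 294) = 219*681 = 149139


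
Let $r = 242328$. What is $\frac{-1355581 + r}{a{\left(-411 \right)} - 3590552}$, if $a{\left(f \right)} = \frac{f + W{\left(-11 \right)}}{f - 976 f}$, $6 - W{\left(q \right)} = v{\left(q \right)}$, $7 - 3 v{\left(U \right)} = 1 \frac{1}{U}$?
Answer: $\frac{4907191392675}{15827063456681} \approx 0.31005$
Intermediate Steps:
$v{\left(U \right)} = \frac{7}{3} - \frac{1}{3 U}$ ($v{\left(U \right)} = \frac{7}{3} - \frac{1 \frac{1}{U}}{3} = \frac{7}{3} - \frac{1}{3 U}$)
$W{\left(q \right)} = 6 - \frac{-1 + 7 q}{3 q}$
$a{\left(f \right)} = - \frac{\frac{40}{11} + f}{975 f}$ ($a{\left(f \right)} = \frac{f + \frac{1 + 11 \left(-11\right)}{3 \left(-11\right)}}{f - 976 f} = \frac{f + \frac{1}{3} \left(- \frac{1}{11}\right) \left(1 - 121\right)}{\left(-975\right) f} = \left(f + \frac{1}{3} \left(- \frac{1}{11}\right) \left(-120\right)\right) \left(- \frac{1}{975 f}\right) = \left(f + \frac{40}{11}\right) \left(- \frac{1}{975 f}\right) = \left(\frac{40}{11} + f\right) \left(- \frac{1}{975 f}\right) = - \frac{\frac{40}{11} + f}{975 f}$)
$\frac{-1355581 + r}{a{\left(-411 \right)} - 3590552} = \frac{-1355581 + 242328}{\frac{-40 - -4521}{10725 \left(-411\right)} - 3590552} = - \frac{1113253}{\frac{1}{10725} \left(- \frac{1}{411}\right) \left(-40 + 4521\right) - 3590552} = - \frac{1113253}{\frac{1}{10725} \left(- \frac{1}{411}\right) 4481 - 3590552} = - \frac{1113253}{- \frac{4481}{4407975} - 3590552} = - \frac{1113253}{- \frac{15827063456681}{4407975}} = \left(-1113253\right) \left(- \frac{4407975}{15827063456681}\right) = \frac{4907191392675}{15827063456681}$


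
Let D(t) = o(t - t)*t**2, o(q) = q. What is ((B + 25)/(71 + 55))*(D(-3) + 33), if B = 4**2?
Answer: 451/42 ≈ 10.738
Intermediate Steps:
D(t) = 0 (D(t) = (t - t)*t**2 = 0*t**2 = 0)
B = 16
((B + 25)/(71 + 55))*(D(-3) + 33) = ((16 + 25)/(71 + 55))*(0 + 33) = (41/126)*33 = 451/42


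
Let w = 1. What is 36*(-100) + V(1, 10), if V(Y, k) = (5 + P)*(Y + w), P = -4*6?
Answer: -3638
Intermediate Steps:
P = -24
V(Y, k) = -19 - 19*Y (V(Y, k) = (5 - 24)*(Y + 1) = -19*(1 + Y) = -19 - 19*Y)
36*(-100) + V(1, 10) = 36*(-100) + (-19 - 19*1) = -3600 + (-19 - 19) = -3600 - 38 = -3638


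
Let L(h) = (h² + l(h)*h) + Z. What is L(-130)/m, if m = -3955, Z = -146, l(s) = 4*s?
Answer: -84354/3955 ≈ -21.328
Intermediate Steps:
L(h) = -146 + 5*h² (L(h) = (h² + (4*h)*h) - 146 = (h² + 4*h²) - 146 = 5*h² - 146 = -146 + 5*h²)
L(-130)/m = (-146 + 5*(-130)²)/(-3955) = (-146 + 5*16900)*(-1/3955) = (-146 + 84500)*(-1/3955) = 84354*(-1/3955) = -84354/3955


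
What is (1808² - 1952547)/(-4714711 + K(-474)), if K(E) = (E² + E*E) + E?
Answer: -1316317/4265833 ≈ -0.30857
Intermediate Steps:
K(E) = E + 2*E² (K(E) = (E² + E²) + E = 2*E² + E = E + 2*E²)
(1808² - 1952547)/(-4714711 + K(-474)) = (1808² - 1952547)/(-4714711 - 474*(1 + 2*(-474))) = (3268864 - 1952547)/(-4714711 - 474*(1 - 948)) = 1316317/(-4714711 - 474*(-947)) = 1316317/(-4714711 + 448878) = 1316317/(-4265833) = 1316317*(-1/4265833) = -1316317/4265833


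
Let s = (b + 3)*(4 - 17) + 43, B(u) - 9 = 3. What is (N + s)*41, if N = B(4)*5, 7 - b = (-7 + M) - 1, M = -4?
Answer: -7503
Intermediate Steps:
b = 19 (b = 7 - ((-7 - 4) - 1) = 7 - (-11 - 1) = 7 - 1*(-12) = 7 + 12 = 19)
B(u) = 12 (B(u) = 9 + 3 = 12)
s = -243 (s = (19 + 3)*(4 - 17) + 43 = 22*(-13) + 43 = -286 + 43 = -243)
N = 60 (N = 12*5 = 60)
(N + s)*41 = (60 - 243)*41 = -183*41 = -7503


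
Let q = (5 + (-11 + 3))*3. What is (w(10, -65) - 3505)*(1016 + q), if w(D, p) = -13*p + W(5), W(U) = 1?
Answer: -2677613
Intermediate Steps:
q = -9 (q = (5 - 8)*3 = -3*3 = -9)
w(D, p) = 1 - 13*p (w(D, p) = -13*p + 1 = 1 - 13*p)
(w(10, -65) - 3505)*(1016 + q) = ((1 - 13*(-65)) - 3505)*(1016 - 9) = ((1 + 845) - 3505)*1007 = (846 - 3505)*1007 = -2659*1007 = -2677613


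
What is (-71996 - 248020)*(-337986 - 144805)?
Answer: 154500844656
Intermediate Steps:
(-71996 - 248020)*(-337986 - 144805) = -320016*(-482791) = 154500844656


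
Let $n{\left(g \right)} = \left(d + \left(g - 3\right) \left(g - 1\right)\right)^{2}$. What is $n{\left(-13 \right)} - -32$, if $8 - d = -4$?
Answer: $55728$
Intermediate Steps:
$d = 12$ ($d = 8 - -4 = 8 + 4 = 12$)
$n{\left(g \right)} = \left(12 + \left(-1 + g\right) \left(-3 + g\right)\right)^{2}$ ($n{\left(g \right)} = \left(12 + \left(g - 3\right) \left(g - 1\right)\right)^{2} = \left(12 + \left(-3 + g\right) \left(-1 + g\right)\right)^{2} = \left(12 + \left(-1 + g\right) \left(-3 + g\right)\right)^{2}$)
$n{\left(-13 \right)} - -32 = \left(15 + \left(-13\right)^{2} - -52\right)^{2} - -32 = \left(15 + 169 + 52\right)^{2} + 32 = 236^{2} + 32 = 55696 + 32 = 55728$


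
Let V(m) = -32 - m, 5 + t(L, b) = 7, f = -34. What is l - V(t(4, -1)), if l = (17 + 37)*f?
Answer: -1802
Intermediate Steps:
t(L, b) = 2 (t(L, b) = -5 + 7 = 2)
l = -1836 (l = (17 + 37)*(-34) = 54*(-34) = -1836)
l - V(t(4, -1)) = -1836 - (-32 - 1*2) = -1836 - (-32 - 2) = -1836 - 1*(-34) = -1836 + 34 = -1802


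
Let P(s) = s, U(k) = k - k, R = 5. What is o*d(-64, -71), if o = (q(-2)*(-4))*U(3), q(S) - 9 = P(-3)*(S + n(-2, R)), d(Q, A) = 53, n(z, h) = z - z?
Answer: 0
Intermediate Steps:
n(z, h) = 0
U(k) = 0
q(S) = 9 - 3*S (q(S) = 9 - 3*(S + 0) = 9 - 3*S)
o = 0 (o = ((9 - 3*(-2))*(-4))*0 = ((9 + 6)*(-4))*0 = (15*(-4))*0 = -60*0 = 0)
o*d(-64, -71) = 0*53 = 0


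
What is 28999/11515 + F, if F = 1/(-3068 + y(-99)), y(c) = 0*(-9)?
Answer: 1892711/751660 ≈ 2.5180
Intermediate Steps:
y(c) = 0
F = -1/3068 (F = 1/(-3068 + 0) = 1/(-3068) = -1/3068 ≈ -0.00032595)
28999/11515 + F = 28999/11515 - 1/3068 = 28999*(1/11515) - 1/3068 = 617/245 - 1/3068 = 1892711/751660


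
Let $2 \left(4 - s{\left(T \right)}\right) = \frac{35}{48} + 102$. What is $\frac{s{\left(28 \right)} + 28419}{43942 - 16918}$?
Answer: $\frac{2723677}{2594304} \approx 1.0499$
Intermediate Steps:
$s{\left(T \right)} = - \frac{4547}{96}$ ($s{\left(T \right)} = 4 - \frac{\frac{35}{48} + 102}{2} = 4 - \frac{4931}{96} = - \frac{4547}{96}$)
$\frac{s{\left(28 \right)} + 28419}{43942 - 16918} = \frac{- \frac{4547}{96} + 28419}{43942 - 16918} = \frac{2723677}{96 \cdot 27024} = \frac{2723677}{96} \cdot \frac{1}{27024} = \frac{2723677}{2594304}$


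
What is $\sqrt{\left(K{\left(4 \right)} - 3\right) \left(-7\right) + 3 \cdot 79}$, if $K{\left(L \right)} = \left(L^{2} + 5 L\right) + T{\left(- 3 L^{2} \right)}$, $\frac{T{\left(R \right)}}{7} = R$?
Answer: $3 \sqrt{262} \approx 48.559$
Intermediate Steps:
$T{\left(R \right)} = 7 R$
$K{\left(L \right)} = - 20 L^{2} + 5 L$ ($K{\left(L \right)} = \left(L^{2} + 5 L\right) + 7 \left(- 3 L^{2}\right) = \left(L^{2} + 5 L\right) - 21 L^{2} = - 20 L^{2} + 5 L$)
$\sqrt{\left(K{\left(4 \right)} - 3\right) \left(-7\right) + 3 \cdot 79} = \sqrt{\left(5 \cdot 4 \left(1 - 16\right) - 3\right) \left(-7\right) + 3 \cdot 79} = \sqrt{\left(5 \cdot 4 \left(1 - 16\right) - 3\right) \left(-7\right) + 237} = \sqrt{\left(5 \cdot 4 \left(-15\right) - 3\right) \left(-7\right) + 237} = \sqrt{\left(-300 - 3\right) \left(-7\right) + 237} = \sqrt{\left(-303\right) \left(-7\right) + 237} = \sqrt{2121 + 237} = \sqrt{2358} = 3 \sqrt{262}$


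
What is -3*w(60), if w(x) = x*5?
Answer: -900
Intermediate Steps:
w(x) = 5*x
-3*w(60) = -15*60 = -3*300 = -900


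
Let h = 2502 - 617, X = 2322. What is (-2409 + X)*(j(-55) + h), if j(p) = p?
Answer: -159210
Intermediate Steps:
h = 1885
(-2409 + X)*(j(-55) + h) = (-2409 + 2322)*(-55 + 1885) = -87*1830 = -159210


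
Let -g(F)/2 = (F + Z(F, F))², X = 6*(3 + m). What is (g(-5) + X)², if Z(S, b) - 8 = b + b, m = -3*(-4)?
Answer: 64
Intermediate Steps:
m = 12
Z(S, b) = 8 + 2*b (Z(S, b) = 8 + (b + b) = 8 + 2*b)
X = 90 (X = 6*(3 + 12) = 6*15 = 90)
g(F) = -2*(8 + 3*F)² (g(F) = -2*(F + (8 + 2*F))² = -2*(8 + 3*F)²)
(g(-5) + X)² = (-2*(8 + 3*(-5))² + 90)² = (-2*(8 - 15)² + 90)² = (-2*(-7)² + 90)² = (-2*49 + 90)² = (-98 + 90)² = (-8)² = 64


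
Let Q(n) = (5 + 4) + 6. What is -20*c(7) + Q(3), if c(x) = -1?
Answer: 35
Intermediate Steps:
Q(n) = 15 (Q(n) = 9 + 6 = 15)
-20*c(7) + Q(3) = -20*(-1) + 15 = 20 + 15 = 35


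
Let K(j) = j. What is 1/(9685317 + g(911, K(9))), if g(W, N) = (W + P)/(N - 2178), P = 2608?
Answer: 241/2334161006 ≈ 1.0325e-7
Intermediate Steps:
g(W, N) = (2608 + W)/(-2178 + N) (g(W, N) = (W + 2608)/(N - 2178) = (2608 + W)/(-2178 + N))
1/(9685317 + g(911, K(9))) = 1/(9685317 + (2608 + 911)/(-2178 + 9)) = 1/(9685317 + 3519/(-2169)) = 1/(9685317 - 1/2169*3519) = 1/(9685317 - 391/241) = 1/(2334161006/241) = 241/2334161006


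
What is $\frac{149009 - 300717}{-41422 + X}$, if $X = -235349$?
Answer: $\frac{151708}{276771} \approx 0.54814$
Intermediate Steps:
$\frac{149009 - 300717}{-41422 + X} = \frac{149009 - 300717}{-41422 - 235349} = - \frac{151708}{-276771} = \left(-151708\right) \left(- \frac{1}{276771}\right) = \frac{151708}{276771}$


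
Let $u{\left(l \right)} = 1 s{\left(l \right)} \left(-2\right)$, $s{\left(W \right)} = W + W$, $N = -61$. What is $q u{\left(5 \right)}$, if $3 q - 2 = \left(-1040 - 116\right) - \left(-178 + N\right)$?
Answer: $6100$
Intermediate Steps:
$s{\left(W \right)} = 2 W$
$u{\left(l \right)} = - 4 l$ ($u{\left(l \right)} = 1 \cdot 2 l \left(-2\right) = 2 l \left(-2\right) = - 4 l$)
$q = -305$ ($q = \frac{2}{3} + \frac{\left(-1040 - 116\right) + \left(178 - -61\right)}{3} = \frac{2}{3} + \frac{-1156 + \left(178 + 61\right)}{3} = \frac{2}{3} + \frac{-1156 + 239}{3} = \frac{2}{3} + \frac{1}{3} \left(-917\right) = \frac{2}{3} - \frac{917}{3} = -305$)
$q u{\left(5 \right)} = - 305 \left(\left(-4\right) 5\right) = \left(-305\right) \left(-20\right) = 6100$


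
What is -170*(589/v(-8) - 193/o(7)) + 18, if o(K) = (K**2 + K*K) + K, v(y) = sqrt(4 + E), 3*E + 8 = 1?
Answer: 6940/21 - 20026*sqrt(15) ≈ -77230.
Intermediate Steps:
E = -7/3 (E = -8/3 + (1/3)*1 = -8/3 + 1/3 = -7/3 ≈ -2.3333)
v(y) = sqrt(15)/3 (v(y) = sqrt(4 - 7/3) = sqrt(5/3) = sqrt(15)/3)
o(K) = K + 2*K**2 (o(K) = (K**2 + K**2) + K = 2*K**2 + K = K + 2*K**2)
-170*(589/v(-8) - 193/o(7)) + 18 = -170*(589/((sqrt(15)/3)) - 193*1/(7*(1 + 2*7))) + 18 = -170*(589*(sqrt(15)/5) - 193*1/(7*(1 + 14))) + 18 = -170*(589*sqrt(15)/5 - 193/(7*15)) + 18 = -170*(589*sqrt(15)/5 - 193/105) + 18 = -170*(-193/105 + 589*sqrt(15)/5) + 18 = (6562/21 - 20026*sqrt(15)) + 18 = 6940/21 - 20026*sqrt(15)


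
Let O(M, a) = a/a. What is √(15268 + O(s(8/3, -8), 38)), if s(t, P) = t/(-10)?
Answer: √15269 ≈ 123.57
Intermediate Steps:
s(t, P) = -t/10 (s(t, P) = t*(-⅒) = -t/10)
O(M, a) = 1
√(15268 + O(s(8/3, -8), 38)) = √(15268 + 1) = √15269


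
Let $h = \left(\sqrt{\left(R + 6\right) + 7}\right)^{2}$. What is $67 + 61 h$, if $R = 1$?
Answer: $921$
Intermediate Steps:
$h = 14$ ($h = \left(\sqrt{\left(1 + 6\right) + 7}\right)^{2} = \left(\sqrt{7 + 7}\right)^{2} = \left(\sqrt{14}\right)^{2} = 14$)
$67 + 61 h = 67 + 61 \cdot 14 = 67 + 854 = 921$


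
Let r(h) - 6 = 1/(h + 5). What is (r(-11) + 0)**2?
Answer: 1225/36 ≈ 34.028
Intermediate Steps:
r(h) = 6 + 1/(5 + h) (r(h) = 6 + 1/(h + 5) = 6 + 1/(5 + h))
(r(-11) + 0)**2 = ((31 + 6*(-11))/(5 - 11) + 0)**2 = ((31 - 66)/(-6) + 0)**2 = (-1/6*(-35) + 0)**2 = (35/6 + 0)**2 = (35/6)**2 = 1225/36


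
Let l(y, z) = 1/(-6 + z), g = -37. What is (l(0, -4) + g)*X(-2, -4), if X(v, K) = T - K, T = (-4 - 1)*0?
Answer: -742/5 ≈ -148.40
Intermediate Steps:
T = 0 (T = -5*0 = 0)
X(v, K) = -K (X(v, K) = 0 - K = -K)
(l(0, -4) + g)*X(-2, -4) = (1/(-6 - 4) - 37)*(-1*(-4)) = (1/(-10) - 37)*4 = (-⅒ - 37)*4 = -371/10*4 = -742/5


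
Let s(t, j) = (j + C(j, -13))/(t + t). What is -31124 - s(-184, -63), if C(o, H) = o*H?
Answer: -2863219/92 ≈ -31122.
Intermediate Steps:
C(o, H) = H*o
s(t, j) = -6*j/t (s(t, j) = (j - 13*j)/(t + t) = (-12*j)/((2*t)) = (-12*j)*(1/(2*t)) = -6*j/t)
-31124 - s(-184, -63) = -31124 - (-6)*(-63)/(-184) = -31124 - (-6)*(-63)*(-1)/184 = -31124 - 1*(-189/92) = -31124 + 189/92 = -2863219/92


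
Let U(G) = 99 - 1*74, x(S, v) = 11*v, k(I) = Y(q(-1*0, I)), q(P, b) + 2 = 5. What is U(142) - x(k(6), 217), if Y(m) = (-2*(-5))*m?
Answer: -2362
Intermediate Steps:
q(P, b) = 3 (q(P, b) = -2 + 5 = 3)
Y(m) = 10*m
k(I) = 30 (k(I) = 10*3 = 30)
U(G) = 25 (U(G) = 99 - 74 = 25)
U(142) - x(k(6), 217) = 25 - 11*217 = 25 - 1*2387 = 25 - 2387 = -2362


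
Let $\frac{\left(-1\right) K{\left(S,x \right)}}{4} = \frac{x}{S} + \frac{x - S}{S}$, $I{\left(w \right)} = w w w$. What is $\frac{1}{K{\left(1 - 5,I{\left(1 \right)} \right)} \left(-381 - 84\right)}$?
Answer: $- \frac{1}{2790} \approx -0.00035842$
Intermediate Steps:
$I{\left(w \right)} = w^{3}$ ($I{\left(w \right)} = w^{2} w = w^{3}$)
$K{\left(S,x \right)} = - \frac{4 x}{S} - \frac{4 \left(x - S\right)}{S}$ ($K{\left(S,x \right)} = - 4 \left(\frac{x}{S} + \frac{x - S}{S}\right) = - \frac{4 x}{S} - \frac{4 \left(x - S\right)}{S}$)
$\frac{1}{K{\left(1 - 5,I{\left(1 \right)} \right)} \left(-381 - 84\right)} = \frac{1}{\left(4 - \frac{8 \cdot 1^{3}}{1 - 5}\right) \left(-381 - 84\right)} = \frac{1}{\left(4 - \frac{8}{1 - 5}\right) \left(-465\right)} = \frac{1}{\left(4 - \frac{8}{-4}\right) \left(-465\right)} = \frac{1}{\left(4 - 8 \left(- \frac{1}{4}\right)\right) \left(-465\right)} = \frac{1}{\left(4 + 2\right) \left(-465\right)} = \frac{1}{6 \left(-465\right)} = \frac{1}{-2790} = - \frac{1}{2790}$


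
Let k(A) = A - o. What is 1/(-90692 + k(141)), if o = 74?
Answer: -1/90625 ≈ -1.1034e-5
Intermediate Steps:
k(A) = -74 + A (k(A) = A - 1*74 = A - 74 = -74 + A)
1/(-90692 + k(141)) = 1/(-90692 + (-74 + 141)) = 1/(-90692 + 67) = 1/(-90625) = -1/90625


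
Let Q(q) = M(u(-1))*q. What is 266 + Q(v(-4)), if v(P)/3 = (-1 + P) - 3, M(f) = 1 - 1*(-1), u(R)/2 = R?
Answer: 218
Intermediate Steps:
u(R) = 2*R
M(f) = 2 (M(f) = 1 + 1 = 2)
v(P) = -12 + 3*P (v(P) = 3*((-1 + P) - 3) = 3*(-4 + P) = -12 + 3*P)
Q(q) = 2*q
266 + Q(v(-4)) = 266 + 2*(-12 + 3*(-4)) = 266 + 2*(-12 - 12) = 266 + 2*(-24) = 266 - 48 = 218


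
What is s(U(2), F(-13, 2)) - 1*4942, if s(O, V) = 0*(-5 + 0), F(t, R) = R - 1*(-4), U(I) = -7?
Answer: -4942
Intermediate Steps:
F(t, R) = 4 + R (F(t, R) = R + 4 = 4 + R)
s(O, V) = 0 (s(O, V) = 0*(-5) = 0)
s(U(2), F(-13, 2)) - 1*4942 = 0 - 1*4942 = 0 - 4942 = -4942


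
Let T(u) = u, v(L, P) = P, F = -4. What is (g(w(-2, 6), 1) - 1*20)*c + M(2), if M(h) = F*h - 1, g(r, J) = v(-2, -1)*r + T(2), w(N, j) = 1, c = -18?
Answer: 333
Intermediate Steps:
g(r, J) = 2 - r (g(r, J) = -r + 2 = 2 - r)
M(h) = -1 - 4*h (M(h) = -4*h - 1 = -1 - 4*h)
(g(w(-2, 6), 1) - 1*20)*c + M(2) = ((2 - 1*1) - 1*20)*(-18) + (-1 - 4*2) = ((2 - 1) - 20)*(-18) + (-1 - 8) = (1 - 20)*(-18) - 9 = -19*(-18) - 9 = 342 - 9 = 333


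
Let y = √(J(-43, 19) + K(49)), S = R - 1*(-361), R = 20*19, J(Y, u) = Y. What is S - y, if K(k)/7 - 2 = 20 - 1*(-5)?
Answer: 741 - √146 ≈ 728.92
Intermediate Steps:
R = 380
K(k) = 189 (K(k) = 14 + 7*(20 - 1*(-5)) = 14 + 7*(20 + 5) = 14 + 7*25 = 14 + 175 = 189)
S = 741 (S = 380 - 1*(-361) = 380 + 361 = 741)
y = √146 (y = √(-43 + 189) = √146 ≈ 12.083)
S - y = 741 - √146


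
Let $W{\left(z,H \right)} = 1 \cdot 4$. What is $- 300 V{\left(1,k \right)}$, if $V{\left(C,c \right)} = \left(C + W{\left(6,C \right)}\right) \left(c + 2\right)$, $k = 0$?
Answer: $-3000$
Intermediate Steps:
$W{\left(z,H \right)} = 4$
$V{\left(C,c \right)} = \left(2 + c\right) \left(4 + C\right)$ ($V{\left(C,c \right)} = \left(C + 4\right) \left(c + 2\right) = \left(4 + C\right) \left(2 + c\right) = \left(2 + c\right) \left(4 + C\right)$)
$- 300 V{\left(1,k \right)} = - 300 \left(8 + 2 \cdot 1 + 4 \cdot 0 + 1 \cdot 0\right) = - 300 \left(8 + 2 + 0 + 0\right) = \left(-300\right) 10 = -3000$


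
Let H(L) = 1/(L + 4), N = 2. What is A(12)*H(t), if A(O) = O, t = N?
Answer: 2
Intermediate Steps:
t = 2
H(L) = 1/(4 + L)
A(12)*H(t) = 12/(4 + 2) = 12/6 = 12*(⅙) = 2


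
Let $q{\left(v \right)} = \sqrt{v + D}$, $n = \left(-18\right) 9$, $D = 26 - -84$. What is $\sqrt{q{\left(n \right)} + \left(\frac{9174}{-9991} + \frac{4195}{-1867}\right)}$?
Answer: $\frac{\sqrt{-1101286672159291 + 695883516641618 i \sqrt{13}}}{18653197} \approx 1.5346 + 2.3495 i$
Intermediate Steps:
$D = 110$ ($D = 26 + 84 = 110$)
$n = -162$
$q{\left(v \right)} = \sqrt{110 + v}$ ($q{\left(v \right)} = \sqrt{v + 110} = \sqrt{110 + v}$)
$\sqrt{q{\left(n \right)} + \left(\frac{9174}{-9991} + \frac{4195}{-1867}\right)} = \sqrt{\sqrt{110 - 162} + \left(\frac{9174}{-9991} + \frac{4195}{-1867}\right)} = \sqrt{\sqrt{-52} + \left(9174 \left(- \frac{1}{9991}\right) + 4195 \left(- \frac{1}{1867}\right)\right)} = \sqrt{2 i \sqrt{13} - \frac{59040103}{18653197}} = \sqrt{- \frac{59040103}{18653197} + 2 i \sqrt{13}}$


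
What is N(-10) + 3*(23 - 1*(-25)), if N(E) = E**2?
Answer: 244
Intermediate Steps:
N(-10) + 3*(23 - 1*(-25)) = (-10)**2 + 3*(23 - 1*(-25)) = 100 + 3*(23 + 25) = 100 + 3*48 = 100 + 144 = 244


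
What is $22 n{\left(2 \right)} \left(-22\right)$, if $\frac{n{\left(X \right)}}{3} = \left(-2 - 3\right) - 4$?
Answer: $13068$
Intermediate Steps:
$n{\left(X \right)} = -27$ ($n{\left(X \right)} = 3 \left(\left(-2 - 3\right) - 4\right) = 3 \left(-5 - 4\right) = 3 \left(-9\right) = -27$)
$22 n{\left(2 \right)} \left(-22\right) = 22 \left(-27\right) \left(-22\right) = \left(-594\right) \left(-22\right) = 13068$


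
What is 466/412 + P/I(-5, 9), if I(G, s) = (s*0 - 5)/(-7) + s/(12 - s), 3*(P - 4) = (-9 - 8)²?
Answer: 113054/4017 ≈ 28.144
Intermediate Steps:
P = 301/3 (P = 4 + (-9 - 8)²/3 = 4 + (⅓)*(-17)² = 4 + (⅓)*289 = 4 + 289/3 = 301/3 ≈ 100.33)
I(G, s) = 5/7 + s/(12 - s) (I(G, s) = (0 - 5)*(-⅐) + s/(12 - s) = -5*(-⅐) + s/(12 - s) = 5/7 + s/(12 - s))
466/412 + P/I(-5, 9) = 466/412 + 301/(3*((2*(-30 - 1*9)/(7*(-12 + 9))))) = 466*(1/412) + 301/(3*(((2/7)*(-30 - 9)/(-3)))) = 233/206 + 301/(3*(((2/7)*(-⅓)*(-39)))) = 233/206 + 301/(3*(26/7)) = 233/206 + (301/3)*(7/26) = 233/206 + 2107/78 = 113054/4017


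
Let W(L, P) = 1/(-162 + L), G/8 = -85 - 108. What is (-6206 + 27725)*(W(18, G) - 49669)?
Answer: -17101237767/16 ≈ -1.0688e+9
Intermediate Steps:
G = -1544 (G = 8*(-85 - 108) = 8*(-193) = -1544)
(-6206 + 27725)*(W(18, G) - 49669) = (-6206 + 27725)*(1/(-162 + 18) - 49669) = 21519*(1/(-144) - 49669) = 21519*(-1/144 - 49669) = 21519*(-7152337/144) = -17101237767/16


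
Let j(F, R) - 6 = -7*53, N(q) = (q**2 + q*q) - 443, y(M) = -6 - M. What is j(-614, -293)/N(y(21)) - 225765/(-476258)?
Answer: 11063461/96680374 ≈ 0.11443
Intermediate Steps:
N(q) = -443 + 2*q**2 (N(q) = (q**2 + q**2) - 443 = 2*q**2 - 443 = -443 + 2*q**2)
j(F, R) = -365 (j(F, R) = 6 - 7*53 = 6 - 371 = -365)
j(-614, -293)/N(y(21)) - 225765/(-476258) = -365/(-443 + 2*(-6 - 1*21)**2) - 225765/(-476258) = -365/(-443 + 2*(-6 - 21)**2) - 225765*(-1/476258) = -365/(-443 + 2*(-27)**2) + 225765/476258 = -365/(-443 + 2*729) + 225765/476258 = -365/(-443 + 1458) + 225765/476258 = -365/1015 + 225765/476258 = -365*1/1015 + 225765/476258 = -73/203 + 225765/476258 = 11063461/96680374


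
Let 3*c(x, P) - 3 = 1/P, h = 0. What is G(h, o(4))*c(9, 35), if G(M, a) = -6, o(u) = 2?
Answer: -212/35 ≈ -6.0571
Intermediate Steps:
c(x, P) = 1 + 1/(3*P)
G(h, o(4))*c(9, 35) = -6*(⅓ + 35)/35 = -6*106/(35*3) = -6*106/105 = -212/35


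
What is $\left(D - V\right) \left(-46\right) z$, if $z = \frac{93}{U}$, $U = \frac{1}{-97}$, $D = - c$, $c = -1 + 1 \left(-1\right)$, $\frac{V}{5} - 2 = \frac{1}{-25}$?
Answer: $- \frac{16183674}{5} \approx -3.2367 \cdot 10^{6}$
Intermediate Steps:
$V = \frac{49}{5}$ ($V = 10 + \frac{5}{-25} = 10 + 5 \left(- \frac{1}{25}\right) = 10 - \frac{1}{5} = \frac{49}{5} \approx 9.8$)
$c = -2$ ($c = -1 - 1 = -2$)
$D = 2$ ($D = \left(-1\right) \left(-2\right) = 2$)
$U = - \frac{1}{97} \approx -0.010309$
$z = -9021$ ($z = \frac{93}{- \frac{1}{97}} = 93 \left(-97\right) = -9021$)
$\left(D - V\right) \left(-46\right) z = \left(2 - \frac{49}{5}\right) \left(-46\right) \left(-9021\right) = \left(- \frac{39}{5}\right) \left(-46\right) \left(-9021\right) = \frac{1794}{5} \left(-9021\right) = - \frac{16183674}{5}$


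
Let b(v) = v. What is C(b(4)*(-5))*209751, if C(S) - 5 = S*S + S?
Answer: 80754135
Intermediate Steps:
C(S) = 5 + S + S**2 (C(S) = 5 + (S*S + S) = 5 + (S**2 + S) = 5 + (S + S**2) = 5 + S + S**2)
C(b(4)*(-5))*209751 = (5 + 4*(-5) + (4*(-5))**2)*209751 = (5 - 20 + (-20)**2)*209751 = (5 - 20 + 400)*209751 = 385*209751 = 80754135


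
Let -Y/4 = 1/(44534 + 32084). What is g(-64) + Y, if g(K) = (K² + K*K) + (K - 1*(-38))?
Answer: 312831292/38309 ≈ 8166.0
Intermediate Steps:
g(K) = 38 + K + 2*K² (g(K) = (K² + K²) + (K + 38) = 2*K² + (38 + K) = 38 + K + 2*K²)
Y = -2/38309 (Y = -4/(44534 + 32084) = -4/76618 = -4*1/76618 = -2/38309 ≈ -5.2207e-5)
g(-64) + Y = (38 - 64 + 2*(-64)²) - 2/38309 = (38 - 64 + 2*4096) - 2/38309 = (38 - 64 + 8192) - 2/38309 = 8166 - 2/38309 = 312831292/38309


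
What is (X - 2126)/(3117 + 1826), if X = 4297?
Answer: 2171/4943 ≈ 0.43921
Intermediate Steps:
(X - 2126)/(3117 + 1826) = (4297 - 2126)/(3117 + 1826) = 2171/4943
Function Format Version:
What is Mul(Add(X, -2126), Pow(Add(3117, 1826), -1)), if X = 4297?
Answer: Rational(2171, 4943) ≈ 0.43921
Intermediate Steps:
Mul(Add(X, -2126), Pow(Add(3117, 1826), -1)) = Mul(Add(4297, -2126), Pow(Add(3117, 1826), -1)) = Mul(2171, Pow(4943, -1)) = Mul(2171, Rational(1, 4943)) = Rational(2171, 4943)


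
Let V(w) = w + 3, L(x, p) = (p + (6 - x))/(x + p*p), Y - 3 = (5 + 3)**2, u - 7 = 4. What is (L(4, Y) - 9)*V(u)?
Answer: -565152/4493 ≈ -125.79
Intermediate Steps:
u = 11 (u = 7 + 4 = 11)
Y = 67 (Y = 3 + (5 + 3)**2 = 3 + 8**2 = 3 + 64 = 67)
L(x, p) = (6 + p - x)/(x + p**2)
V(w) = 3 + w
(L(4, Y) - 9)*V(u) = ((6 + 67 - 1*4)/(4 + 67**2) - 9)*(3 + 11) = ((6 + 67 - 4)/(4 + 4489) - 9)*14 = (69/4493 - 9)*14 = -40368/4493*14 = -565152/4493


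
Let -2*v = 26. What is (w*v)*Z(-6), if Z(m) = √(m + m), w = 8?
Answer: -208*I*√3 ≈ -360.27*I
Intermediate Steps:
v = -13 (v = -½*26 = -13)
Z(m) = √2*√m (Z(m) = √(2*m) = √2*√m)
(w*v)*Z(-6) = (8*(-13))*(√2*√(-6)) = -104*√2*I*√6 = -208*I*√3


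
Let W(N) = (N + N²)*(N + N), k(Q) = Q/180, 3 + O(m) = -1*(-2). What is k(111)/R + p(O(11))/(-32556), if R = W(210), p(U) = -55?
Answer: 5117905381/3029368356000 ≈ 0.0016894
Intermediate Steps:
O(m) = -1 (O(m) = -3 - 1*(-2) = -3 + 2 = -1)
k(Q) = Q/180 (k(Q) = Q*(1/180) = Q/180)
W(N) = 2*N*(N + N²) (W(N) = (N + N²)*(2*N) = 2*N*(N + N²))
R = 18610200 (R = 2*210²*(1 + 210) = 2*44100*211 = 18610200)
k(111)/R + p(O(11))/(-32556) = ((1/180)*111)/18610200 - 55/(-32556) = (37/60)*(1/18610200) - 55*(-1/32556) = 37/1116612000 + 55/32556 = 5117905381/3029368356000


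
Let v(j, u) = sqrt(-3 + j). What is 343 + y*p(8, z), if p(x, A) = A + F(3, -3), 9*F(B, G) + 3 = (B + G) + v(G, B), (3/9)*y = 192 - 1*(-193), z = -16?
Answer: -18522 + 385*I*sqrt(6)/3 ≈ -18522.0 + 314.35*I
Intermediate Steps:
y = 1155 (y = 3*(192 - 1*(-193)) = 3*(192 + 193) = 3*385 = 1155)
F(B, G) = -1/3 + B/9 + G/9 + sqrt(-3 + G)/9 (F(B, G) = -1/3 + ((B + G) + sqrt(-3 + G))/9 = -1/3 + (B + G + sqrt(-3 + G))/9 = -1/3 + (B/9 + G/9 + sqrt(-3 + G)/9) = -1/3 + B/9 + G/9 + sqrt(-3 + G)/9)
p(x, A) = -1/3 + A + I*sqrt(6)/9 (p(x, A) = A + (-1/3 + (1/9)*3 + (1/9)*(-3) + sqrt(-3 - 3)/9) = A + (-1/3 + 1/3 - 1/3 + sqrt(-6)/9) = A + (-1/3 + 1/3 - 1/3 + (I*sqrt(6))/9) = A + (-1/3 + 1/3 - 1/3 + I*sqrt(6)/9) = A + (-1/3 + I*sqrt(6)/9) = -1/3 + A + I*sqrt(6)/9)
343 + y*p(8, z) = 343 + 1155*(-1/3 - 16 + I*sqrt(6)/9) = 343 + 1155*(-49/3 + I*sqrt(6)/9) = 343 + (-18865 + 385*I*sqrt(6)/3) = -18522 + 385*I*sqrt(6)/3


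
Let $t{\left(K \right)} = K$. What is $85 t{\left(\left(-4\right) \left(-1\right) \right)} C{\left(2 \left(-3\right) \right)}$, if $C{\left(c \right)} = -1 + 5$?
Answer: $1360$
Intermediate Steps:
$C{\left(c \right)} = 4$
$85 t{\left(\left(-4\right) \left(-1\right) \right)} C{\left(2 \left(-3\right) \right)} = 85 \left(\left(-4\right) \left(-1\right)\right) 4 = 85 \cdot 4 \cdot 4 = 340 \cdot 4 = 1360$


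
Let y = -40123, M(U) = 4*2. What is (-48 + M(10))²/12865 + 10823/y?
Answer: -15008219/103236479 ≈ -0.14538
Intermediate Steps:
M(U) = 8
(-48 + M(10))²/12865 + 10823/y = (-48 + 8)²/12865 + 10823/(-40123) = (-40)²*(1/12865) + 10823*(-1/40123) = 1600*(1/12865) - 10823/40123 = 320/2573 - 10823/40123 = -15008219/103236479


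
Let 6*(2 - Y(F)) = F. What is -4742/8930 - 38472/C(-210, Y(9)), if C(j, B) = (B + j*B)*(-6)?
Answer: -3039721/49115 ≈ -61.890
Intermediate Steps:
Y(F) = 2 - F/6
C(j, B) = -6*B - 6*B*j (C(j, B) = (B + B*j)*(-6) = -6*B - 6*B*j)
-4742/8930 - 38472/C(-210, Y(9)) = -4742/8930 - 38472*(-1/(6*(1 - 210)*(2 - 1/6*9))) = -4742*1/8930 - 38472*1/(1254*(2 - 3/2)) = -2371/4465 - 38472/((-6*1/2*(-209))) = -2371/4465 - 38472/627 = -2371/4465 - 38472*1/627 = -2371/4465 - 12824/209 = -3039721/49115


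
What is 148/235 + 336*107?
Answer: 8448868/235 ≈ 35953.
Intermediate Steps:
148/235 + 336*107 = 148*(1/235) + 35952 = 148/235 + 35952 = 8448868/235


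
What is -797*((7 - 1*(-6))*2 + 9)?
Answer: -27895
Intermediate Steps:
-797*((7 - 1*(-6))*2 + 9) = -797*((7 + 6)*2 + 9) = -797*(13*2 + 9) = -797*(26 + 9) = -797*35 = -27895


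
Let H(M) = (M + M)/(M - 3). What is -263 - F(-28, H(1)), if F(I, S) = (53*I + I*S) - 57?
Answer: 1250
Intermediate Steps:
H(M) = 2*M/(-3 + M) (H(M) = (2*M)/(-3 + M) = 2*M/(-3 + M))
F(I, S) = -57 + 53*I + I*S
-263 - F(-28, H(1)) = -263 - (-57 + 53*(-28) - 56/(-3 + 1)) = -263 - (-57 - 1484 - 56/(-2)) = -263 - (-57 - 1484 - 56*(-1)/2) = -263 - (-57 - 1484 - 28*(-1)) = -263 - (-57 - 1484 + 28) = -263 - 1*(-1513) = -263 + 1513 = 1250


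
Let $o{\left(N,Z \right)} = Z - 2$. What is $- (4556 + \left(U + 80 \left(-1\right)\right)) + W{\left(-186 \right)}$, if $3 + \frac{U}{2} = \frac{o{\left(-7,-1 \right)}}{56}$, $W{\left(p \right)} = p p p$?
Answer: $- \frac{180301125}{28} \approx -6.4393 \cdot 10^{6}$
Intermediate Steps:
$W{\left(p \right)} = p^{3}$ ($W{\left(p \right)} = p^{2} p = p^{3}$)
$o{\left(N,Z \right)} = -2 + Z$ ($o{\left(N,Z \right)} = Z - 2 = -2 + Z$)
$U = - \frac{171}{28}$ ($U = -6 + 2 \frac{-2 - 1}{56} = -6 + 2 \left(\left(-3\right) \frac{1}{56}\right) = -6 + 2 \left(- \frac{3}{56}\right) = -6 - \frac{3}{28} = - \frac{171}{28} \approx -6.1071$)
$- (4556 + \left(U + 80 \left(-1\right)\right)) + W{\left(-186 \right)} = - (4556 + \left(- \frac{171}{28} + 80 \left(-1\right)\right)) + \left(-186\right)^{3} = - (4556 - \frac{2411}{28}) - 6434856 = \left(-1\right) \frac{125157}{28} - 6434856 = - \frac{125157}{28} - 6434856 = - \frac{180301125}{28}$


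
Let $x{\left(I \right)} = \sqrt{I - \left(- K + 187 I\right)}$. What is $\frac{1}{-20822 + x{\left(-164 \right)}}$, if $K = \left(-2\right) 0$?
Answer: $- \frac{10411}{216762590} - \frac{\sqrt{7626}}{216762590} \approx -4.8432 \cdot 10^{-5}$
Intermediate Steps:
$K = 0$
$x{\left(I \right)} = \sqrt{186} \sqrt{- I}$ ($x{\left(I \right)} = \sqrt{I + \left(- 187 I + 0\right)} = \sqrt{I - 187 I} = \sqrt{- 186 I} = \sqrt{186} \sqrt{- I}$)
$\frac{1}{-20822 + x{\left(-164 \right)}} = \frac{1}{-20822 + \sqrt{186} \sqrt{\left(-1\right) \left(-164\right)}} = \frac{1}{-20822 + \sqrt{186} \sqrt{164}} = \frac{1}{-20822 + \sqrt{186} \cdot 2 \sqrt{41}} = \frac{1}{-20822 + 2 \sqrt{7626}}$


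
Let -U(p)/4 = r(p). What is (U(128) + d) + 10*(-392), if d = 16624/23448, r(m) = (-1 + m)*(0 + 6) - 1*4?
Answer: -20374234/2931 ≈ -6951.3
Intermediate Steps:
r(m) = -10 + 6*m (r(m) = (-1 + m)*6 - 4 = (-6 + 6*m) - 4 = -10 + 6*m)
d = 2078/2931 (d = 16624*(1/23448) = 2078/2931 ≈ 0.70897)
U(p) = 40 - 24*p (U(p) = -4*(-10 + 6*p) = 40 - 24*p)
(U(128) + d) + 10*(-392) = ((40 - 24*128) + 2078/2931) + 10*(-392) = ((40 - 3072) + 2078/2931) - 3920 = (-3032 + 2078/2931) - 3920 = -8884714/2931 - 3920 = -20374234/2931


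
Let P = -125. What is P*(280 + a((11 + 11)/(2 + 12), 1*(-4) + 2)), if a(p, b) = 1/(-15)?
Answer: -104975/3 ≈ -34992.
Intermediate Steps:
a(p, b) = -1/15
P*(280 + a((11 + 11)/(2 + 12), 1*(-4) + 2)) = -125*(280 - 1/15) = -125*4199/15 = -104975/3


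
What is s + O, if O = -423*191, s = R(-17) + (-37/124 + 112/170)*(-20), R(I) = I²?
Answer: -42429407/527 ≈ -80511.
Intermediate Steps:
s = 148504/527 (s = (-17)² + (-37/124 + 112/170)*(-20) = 289 + (-37*1/124 + 112*(1/170))*(-20) = 289 + (-37/124 + 56/85)*(-20) = 289 + (3799/10540)*(-20) = 289 - 3799/527 = 148504/527 ≈ 281.79)
O = -80793
s + O = 148504/527 - 80793 = -42429407/527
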